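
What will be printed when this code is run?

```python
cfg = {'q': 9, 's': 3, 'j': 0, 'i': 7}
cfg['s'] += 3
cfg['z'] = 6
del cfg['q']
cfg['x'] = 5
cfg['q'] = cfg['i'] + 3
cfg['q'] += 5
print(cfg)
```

{'s': 6, 'j': 0, 'i': 7, 'z': 6, 'x': 5, 'q': 15}

cfg['s'] = 3+3 = 6 → {'q': 9, 's': 6, 'j': 0, 'i': 7}
cfg['z'] = 6 → {'q': 9, 's': 6, 'j': 0, 'i': 7, 'z': 6}
del 'q' → {'s': 6, 'j': 0, 'i': 7, 'z': 6}
cfg['x'] = 5 → {'s': 6, 'j': 0, 'i': 7, 'z': 6, 'x': 5}
cfg['q'] = cfg['i']+3 = 10 → {'s': 6, 'j': 0, 'i': 7, 'z': 6, 'x': 5, 'q': 10}
cfg['q'] = 10+5 = 15 → {'s': 6, 'j': 0, 'i': 7, 'z': 6, 'x': 5, 'q': 15}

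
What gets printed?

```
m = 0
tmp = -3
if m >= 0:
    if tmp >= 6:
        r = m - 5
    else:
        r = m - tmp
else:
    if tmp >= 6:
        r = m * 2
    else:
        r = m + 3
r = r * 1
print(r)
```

m=0, tmp=-3
m >= 0 is True; tmp >= 6 is False
→ r = m - tmp = 3
r = 3*1 = 3

3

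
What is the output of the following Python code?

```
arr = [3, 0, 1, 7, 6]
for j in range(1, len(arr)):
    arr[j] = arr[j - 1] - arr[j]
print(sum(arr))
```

j=1: arr[1] = 3-0 = 3 → [3, 3, 1, 7, 6]
j=2: arr[2] = 3-1 = 2 → [3, 3, 2, 7, 6]
j=3: arr[3] = 2-7 = -5 → [3, 3, 2, -5, 6]
j=4: arr[4] = (-5)-6 = -11 → [3, 3, 2, -5, -11]
sum = -8

-8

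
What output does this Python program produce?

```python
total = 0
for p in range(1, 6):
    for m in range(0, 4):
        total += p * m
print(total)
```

p=1,m=0: total = 0+0 = 0
p=1,m=1: total = 0+1 = 1
p=1,m=2: total = 1+2 = 3
p=1,m=3: total = 3+3 = 6
p=2,m=0: total = 6+0 = 6
p=2,m=1: total = 6+2 = 8
p=2,m=2: total = 8+4 = 12
p=2,m=3: total = 12+6 = 18
p=3,m=0: total = 18+0 = 18
p=3,m=1: total = 18+3 = 21
p=3,m=2: total = 21+6 = 27
p=3,m=3: total = 27+9 = 36
p=4,m=0: total = 36+0 = 36
p=4,m=1: total = 36+4 = 40
p=4,m=2: total = 40+8 = 48
p=4,m=3: total = 48+12 = 60
p=5,m=0: total = 60+0 = 60
p=5,m=1: total = 60+5 = 65
p=5,m=2: total = 65+10 = 75
p=5,m=3: total = 75+15 = 90

90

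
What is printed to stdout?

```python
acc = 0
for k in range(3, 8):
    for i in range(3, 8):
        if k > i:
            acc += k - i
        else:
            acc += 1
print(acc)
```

35

k=3,i=3: not 3>3, acc = 0+1 = 1
k=3,i=4: not 3>4, acc = 1+1 = 2
k=3,i=5: not 3>5, acc = 2+1 = 3
k=3,i=6: not 3>6, acc = 3+1 = 4
k=3,i=7: not 3>7, acc = 4+1 = 5
k=4,i=3: 4>3, acc = 5+1 = 6
k=4,i=4: not 4>4, acc = 6+1 = 7
k=4,i=5: not 4>5, acc = 7+1 = 8
k=4,i=6: not 4>6, acc = 8+1 = 9
k=4,i=7: not 4>7, acc = 9+1 = 10
k=5,i=3: 5>3, acc = 10+2 = 12
k=5,i=4: 5>4, acc = 12+1 = 13
k=5,i=5: not 5>5, acc = 13+1 = 14
k=5,i=6: not 5>6, acc = 14+1 = 15
k=5,i=7: not 5>7, acc = 15+1 = 16
k=6,i=3: 6>3, acc = 16+3 = 19
k=6,i=4: 6>4, acc = 19+2 = 21
k=6,i=5: 6>5, acc = 21+1 = 22
k=6,i=6: not 6>6, acc = 22+1 = 23
k=6,i=7: not 6>7, acc = 23+1 = 24
k=7,i=3: 7>3, acc = 24+4 = 28
k=7,i=4: 7>4, acc = 28+3 = 31
k=7,i=5: 7>5, acc = 31+2 = 33
k=7,i=6: 7>6, acc = 33+1 = 34
k=7,i=7: not 7>7, acc = 34+1 = 35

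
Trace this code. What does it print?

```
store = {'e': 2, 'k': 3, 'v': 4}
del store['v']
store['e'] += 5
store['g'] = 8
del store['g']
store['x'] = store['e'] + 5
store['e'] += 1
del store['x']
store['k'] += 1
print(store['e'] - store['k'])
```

4

del 'v' → {'e': 2, 'k': 3}
store['e'] = 2+5 = 7 → {'e': 7, 'k': 3}
store['g'] = 8 → {'e': 7, 'k': 3, 'g': 8}
del 'g' → {'e': 7, 'k': 3}
store['x'] = store['e']+5 = 12 → {'e': 7, 'k': 3, 'x': 12}
store['e'] = 7+1 = 8 → {'e': 8, 'k': 3, 'x': 12}
del 'x' → {'e': 8, 'k': 3}
store['k'] = 3+1 = 4 → {'e': 8, 'k': 4}
store['e']-store['k'] = 8-4 = 4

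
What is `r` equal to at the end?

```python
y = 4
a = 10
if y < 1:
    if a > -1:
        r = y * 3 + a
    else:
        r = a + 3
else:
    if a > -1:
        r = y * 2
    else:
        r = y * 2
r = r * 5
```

y=4, a=10
y < 1 is False; a > -1 is True
→ r = y * 2 = 8
r = 8*5 = 40

40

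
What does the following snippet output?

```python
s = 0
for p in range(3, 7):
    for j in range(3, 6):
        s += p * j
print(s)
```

p=3,j=3: s = 0+9 = 9
p=3,j=4: s = 9+12 = 21
p=3,j=5: s = 21+15 = 36
p=4,j=3: s = 36+12 = 48
p=4,j=4: s = 48+16 = 64
p=4,j=5: s = 64+20 = 84
p=5,j=3: s = 84+15 = 99
p=5,j=4: s = 99+20 = 119
p=5,j=5: s = 119+25 = 144
p=6,j=3: s = 144+18 = 162
p=6,j=4: s = 162+24 = 186
p=6,j=5: s = 186+30 = 216

216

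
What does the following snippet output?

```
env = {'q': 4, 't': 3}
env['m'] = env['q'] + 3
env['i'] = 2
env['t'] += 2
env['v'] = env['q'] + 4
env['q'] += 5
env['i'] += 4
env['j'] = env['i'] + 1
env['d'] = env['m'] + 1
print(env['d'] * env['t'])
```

env['m'] = env['q']+3 = 7 → {'q': 4, 't': 3, 'm': 7}
env['i'] = 2 → {'q': 4, 't': 3, 'm': 7, 'i': 2}
env['t'] = 3+2 = 5 → {'q': 4, 't': 5, 'm': 7, 'i': 2}
env['v'] = env['q']+4 = 8 → {'q': 4, 't': 5, 'm': 7, 'i': 2, 'v': 8}
env['q'] = 4+5 = 9 → {'q': 9, 't': 5, 'm': 7, 'i': 2, 'v': 8}
env['i'] = 2+4 = 6 → {'q': 9, 't': 5, 'm': 7, 'i': 6, 'v': 8}
env['j'] = env['i']+1 = 7 → {'q': 9, 't': 5, 'm': 7, 'i': 6, 'v': 8, 'j': 7}
env['d'] = env['m']+1 = 8 → {'q': 9, 't': 5, 'm': 7, 'i': 6, 'v': 8, 'j': 7, 'd': 8}
env['d']*env['t'] = 8*5 = 40

40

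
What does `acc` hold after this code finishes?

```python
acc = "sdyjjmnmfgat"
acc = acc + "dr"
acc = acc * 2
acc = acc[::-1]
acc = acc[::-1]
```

'sdyjjmnmfgatdrsdyjjmnmfgatdr'

+ 'dr' → 'sdyjjmnmfgatdr'
repeat ×2 → 'sdyjjmnmfgatdrsdyjjmnmfgatdr'
reverse → 'rdtagfmnmjjydsrdtagfmnmjjyds'
reverse → 'sdyjjmnmfgatdrsdyjjmnmfgatdr'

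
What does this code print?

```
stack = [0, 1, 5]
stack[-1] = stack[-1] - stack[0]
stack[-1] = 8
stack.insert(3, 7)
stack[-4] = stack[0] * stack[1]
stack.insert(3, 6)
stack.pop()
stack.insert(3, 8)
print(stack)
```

stack[-1] = stack[-1]-stack[0] = 5-0 = 5 → [0, 1, 5]
stack[-1] = 8 → [0, 1, 8]
insert 7 at 3 → [0, 1, 8, 7]
stack[-4] = stack[0]*stack[1] = 0*1 = 0 → [0, 1, 8, 7]
insert 6 at 3 → [0, 1, 8, 6, 7]
pop() removes 7 → [0, 1, 8, 6]
insert 8 at 3 → [0, 1, 8, 8, 6]

[0, 1, 8, 8, 6]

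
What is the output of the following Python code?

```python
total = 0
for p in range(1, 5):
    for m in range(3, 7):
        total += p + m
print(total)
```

p=1,m=3: total = 0+4 = 4
p=1,m=4: total = 4+5 = 9
p=1,m=5: total = 9+6 = 15
p=1,m=6: total = 15+7 = 22
p=2,m=3: total = 22+5 = 27
p=2,m=4: total = 27+6 = 33
p=2,m=5: total = 33+7 = 40
p=2,m=6: total = 40+8 = 48
p=3,m=3: total = 48+6 = 54
p=3,m=4: total = 54+7 = 61
p=3,m=5: total = 61+8 = 69
p=3,m=6: total = 69+9 = 78
p=4,m=3: total = 78+7 = 85
p=4,m=4: total = 85+8 = 93
p=4,m=5: total = 93+9 = 102
p=4,m=6: total = 102+10 = 112

112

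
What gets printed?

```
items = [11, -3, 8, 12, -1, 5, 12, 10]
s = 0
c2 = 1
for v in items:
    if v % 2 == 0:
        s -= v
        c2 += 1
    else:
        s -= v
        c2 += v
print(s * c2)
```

v=11: not even, s = 0-11 = -11; c2=12
v=-3: not even, s = (-11)-(-3) = -8; c2=9
v=8: even, s = (-8)-8 = -16; c2=10
v=12: even, s = (-16)-12 = -28; c2=11
v=-1: not even, s = (-28)-(-1) = -27; c2=10
v=5: not even, s = (-27)-5 = -32; c2=15
v=12: even, s = (-32)-12 = -44; c2=16
v=10: even, s = (-44)-10 = -54; c2=17
s*c2 = (-54)*17 = -918

-918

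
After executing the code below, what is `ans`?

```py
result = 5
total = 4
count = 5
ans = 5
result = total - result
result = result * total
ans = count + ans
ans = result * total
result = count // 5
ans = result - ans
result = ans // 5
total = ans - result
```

17

result = 4-5 = -1
result = (-1)*4 = -4
ans = 5+5 = 10
ans = (-4)*4 = -16
result = 5//5 = 1
ans = 1-(-16) = 17
result = 17//5 = 3
total = 17-3 = 14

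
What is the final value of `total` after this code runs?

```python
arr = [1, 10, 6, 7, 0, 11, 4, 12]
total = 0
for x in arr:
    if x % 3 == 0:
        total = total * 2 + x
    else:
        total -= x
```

-110

x=1: not %3==0, total = 0-1 = -1
x=10: not %3==0, total = (-1)-10 = -11
x=6: %3==0, total = (-11)*2+6 = -16
x=7: not %3==0, total = (-16)-7 = -23
x=0: %3==0, total = (-23)*2+0 = -46
x=11: not %3==0, total = (-46)-11 = -57
x=4: not %3==0, total = (-57)-4 = -61
x=12: %3==0, total = (-61)*2+12 = -110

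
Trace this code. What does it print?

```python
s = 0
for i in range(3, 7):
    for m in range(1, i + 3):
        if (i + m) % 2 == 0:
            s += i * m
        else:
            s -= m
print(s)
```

i=3,m=1: even sum, s = 0+3 = 3
i=3,m=2: odd sum, s = 3-2 = 1
i=3,m=3: even sum, s = 1+9 = 10
i=3,m=4: odd sum, s = 10-4 = 6
i=3,m=5: even sum, s = 6+15 = 21
i=4,m=1: odd sum, s = 21-1 = 20
i=4,m=2: even sum, s = 20+8 = 28
i=4,m=3: odd sum, s = 28-3 = 25
i=4,m=4: even sum, s = 25+16 = 41
i=4,m=5: odd sum, s = 41-5 = 36
i=4,m=6: even sum, s = 36+24 = 60
i=5,m=1: even sum, s = 60+5 = 65
i=5,m=2: odd sum, s = 65-2 = 63
i=5,m=3: even sum, s = 63+15 = 78
i=5,m=4: odd sum, s = 78-4 = 74
i=5,m=5: even sum, s = 74+25 = 99
i=5,m=6: odd sum, s = 99-6 = 93
i=5,m=7: even sum, s = 93+35 = 128
i=6,m=1: odd sum, s = 128-1 = 127
i=6,m=2: even sum, s = 127+12 = 139
i=6,m=3: odd sum, s = 139-3 = 136
i=6,m=4: even sum, s = 136+24 = 160
i=6,m=5: odd sum, s = 160-5 = 155
i=6,m=6: even sum, s = 155+36 = 191
i=6,m=7: odd sum, s = 191-7 = 184
i=6,m=8: even sum, s = 184+48 = 232

232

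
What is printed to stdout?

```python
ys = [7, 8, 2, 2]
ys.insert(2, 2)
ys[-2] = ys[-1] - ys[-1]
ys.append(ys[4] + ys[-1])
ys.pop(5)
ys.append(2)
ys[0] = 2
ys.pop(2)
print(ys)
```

insert 2 at 2 → [7, 8, 2, 2, 2]
ys[-2] = ys[-1]-ys[-1] = 2-2 = 0 → [7, 8, 2, 0, 2]
append ys[4]+ys[-1] = 2+2 = 4 → [7, 8, 2, 0, 2, 4]
pop(5) removes 4 → [7, 8, 2, 0, 2]
append 2 → [7, 8, 2, 0, 2, 2]
ys[0] = 2 → [2, 8, 2, 0, 2, 2]
pop(2) removes 2 → [2, 8, 0, 2, 2]

[2, 8, 0, 2, 2]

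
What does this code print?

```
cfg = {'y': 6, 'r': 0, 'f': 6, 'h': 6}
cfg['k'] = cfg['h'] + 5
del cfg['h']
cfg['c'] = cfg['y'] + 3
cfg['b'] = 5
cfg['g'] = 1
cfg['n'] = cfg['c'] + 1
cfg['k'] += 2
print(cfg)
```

cfg['k'] = cfg['h']+5 = 11 → {'y': 6, 'r': 0, 'f': 6, 'h': 6, 'k': 11}
del 'h' → {'y': 6, 'r': 0, 'f': 6, 'k': 11}
cfg['c'] = cfg['y']+3 = 9 → {'y': 6, 'r': 0, 'f': 6, 'k': 11, 'c': 9}
cfg['b'] = 5 → {'y': 6, 'r': 0, 'f': 6, 'k': 11, 'c': 9, 'b': 5}
cfg['g'] = 1 → {'y': 6, 'r': 0, 'f': 6, 'k': 11, 'c': 9, 'b': 5, 'g': 1}
cfg['n'] = cfg['c']+1 = 10 → {'y': 6, 'r': 0, 'f': 6, 'k': 11, 'c': 9, 'b': 5, 'g': 1, 'n': 10}
cfg['k'] = 11+2 = 13 → {'y': 6, 'r': 0, 'f': 6, 'k': 13, 'c': 9, 'b': 5, 'g': 1, 'n': 10}

{'y': 6, 'r': 0, 'f': 6, 'k': 13, 'c': 9, 'b': 5, 'g': 1, 'n': 10}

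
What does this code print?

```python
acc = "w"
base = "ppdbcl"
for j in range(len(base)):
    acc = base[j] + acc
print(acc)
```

j=0: prepend 'p' → 'pw'
j=1: prepend 'p' → 'ppw'
j=2: prepend 'd' → 'dppw'
j=3: prepend 'b' → 'bdppw'
j=4: prepend 'c' → 'cbdppw'
j=5: prepend 'l' → 'lcbdppw'

lcbdppw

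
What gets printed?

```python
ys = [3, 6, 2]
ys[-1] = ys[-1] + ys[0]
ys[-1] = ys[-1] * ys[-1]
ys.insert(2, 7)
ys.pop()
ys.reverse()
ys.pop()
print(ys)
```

[7, 6]

ys[-1] = ys[-1]+ys[0] = 2+3 = 5 → [3, 6, 5]
ys[-1] = ys[-1]*ys[-1] = 5*5 = 25 → [3, 6, 25]
insert 7 at 2 → [3, 6, 7, 25]
pop() removes 25 → [3, 6, 7]
reverse → [7, 6, 3]
pop() removes 3 → [7, 6]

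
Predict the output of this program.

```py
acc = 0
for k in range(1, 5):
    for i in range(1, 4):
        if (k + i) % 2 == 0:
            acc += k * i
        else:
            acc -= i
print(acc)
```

k=1,i=1: even sum, acc = 0+1 = 1
k=1,i=2: odd sum, acc = 1-2 = -1
k=1,i=3: even sum, acc = (-1)+3 = 2
k=2,i=1: odd sum, acc = 2-1 = 1
k=2,i=2: even sum, acc = 1+4 = 5
k=2,i=3: odd sum, acc = 5-3 = 2
k=3,i=1: even sum, acc = 2+3 = 5
k=3,i=2: odd sum, acc = 5-2 = 3
k=3,i=3: even sum, acc = 3+9 = 12
k=4,i=1: odd sum, acc = 12-1 = 11
k=4,i=2: even sum, acc = 11+8 = 19
k=4,i=3: odd sum, acc = 19-3 = 16

16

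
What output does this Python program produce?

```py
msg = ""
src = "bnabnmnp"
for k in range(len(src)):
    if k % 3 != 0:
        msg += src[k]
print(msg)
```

nanmp

k=0: skip
k=1: add 'n' → 'n'
k=2: add 'a' → 'na'
k=3: skip
k=4: add 'n' → 'nan'
k=5: add 'm' → 'nanm'
k=6: skip
k=7: add 'p' → 'nanmp'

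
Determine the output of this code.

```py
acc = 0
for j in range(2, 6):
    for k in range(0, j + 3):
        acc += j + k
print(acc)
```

j=2,k=0: acc = 0+2 = 2
j=2,k=1: acc = 2+3 = 5
j=2,k=2: acc = 5+4 = 9
j=2,k=3: acc = 9+5 = 14
j=2,k=4: acc = 14+6 = 20
j=3,k=0: acc = 20+3 = 23
j=3,k=1: acc = 23+4 = 27
j=3,k=2: acc = 27+5 = 32
j=3,k=3: acc = 32+6 = 38
j=3,k=4: acc = 38+7 = 45
j=3,k=5: acc = 45+8 = 53
j=4,k=0: acc = 53+4 = 57
j=4,k=1: acc = 57+5 = 62
j=4,k=2: acc = 62+6 = 68
j=4,k=3: acc = 68+7 = 75
j=4,k=4: acc = 75+8 = 83
j=4,k=5: acc = 83+9 = 92
j=4,k=6: acc = 92+10 = 102
j=5,k=0: acc = 102+5 = 107
j=5,k=1: acc = 107+6 = 113
j=5,k=2: acc = 113+7 = 120
j=5,k=3: acc = 120+8 = 128
j=5,k=4: acc = 128+9 = 137
j=5,k=5: acc = 137+10 = 147
j=5,k=6: acc = 147+11 = 158
j=5,k=7: acc = 158+12 = 170

170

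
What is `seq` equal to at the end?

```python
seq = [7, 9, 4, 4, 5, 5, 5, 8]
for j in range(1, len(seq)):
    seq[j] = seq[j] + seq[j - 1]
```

[7, 16, 20, 24, 29, 34, 39, 47]

j=1: seq[1] = 9+7 = 16 → [7, 16, 4, 4, 5, 5, 5, 8]
j=2: seq[2] = 4+16 = 20 → [7, 16, 20, 4, 5, 5, 5, 8]
j=3: seq[3] = 4+20 = 24 → [7, 16, 20, 24, 5, 5, 5, 8]
j=4: seq[4] = 5+24 = 29 → [7, 16, 20, 24, 29, 5, 5, 8]
j=5: seq[5] = 5+29 = 34 → [7, 16, 20, 24, 29, 34, 5, 8]
j=6: seq[6] = 5+34 = 39 → [7, 16, 20, 24, 29, 34, 39, 8]
j=7: seq[7] = 8+39 = 47 → [7, 16, 20, 24, 29, 34, 39, 47]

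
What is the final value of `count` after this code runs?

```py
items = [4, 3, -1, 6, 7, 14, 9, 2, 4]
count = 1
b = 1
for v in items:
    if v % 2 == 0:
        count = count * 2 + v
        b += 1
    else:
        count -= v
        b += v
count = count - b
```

v=4: even, count = 1*2+4 = 6; b=2
v=3: not even, count = 6-3 = 3; b=5
v=-1: not even, count = 3-(-1) = 4; b=4
v=6: even, count = 4*2+6 = 14; b=5
v=7: not even, count = 14-7 = 7; b=12
v=14: even, count = 7*2+14 = 28; b=13
v=9: not even, count = 28-9 = 19; b=22
v=2: even, count = 19*2+2 = 40; b=23
v=4: even, count = 40*2+4 = 84; b=24
count-b = 84-24 = 60

60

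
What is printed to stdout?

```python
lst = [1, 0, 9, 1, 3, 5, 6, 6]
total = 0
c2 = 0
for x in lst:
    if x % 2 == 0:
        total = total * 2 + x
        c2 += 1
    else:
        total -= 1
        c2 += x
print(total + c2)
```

16

x=1: not even, total = 0-1 = -1; c2=1
x=0: even, total = (-1)*2+0 = -2; c2=2
x=9: not even, total = (-2)-1 = -3; c2=11
x=1: not even, total = (-3)-1 = -4; c2=12
x=3: not even, total = (-4)-1 = -5; c2=15
x=5: not even, total = (-5)-1 = -6; c2=20
x=6: even, total = (-6)*2+6 = -6; c2=21
x=6: even, total = (-6)*2+6 = -6; c2=22
total+c2 = (-6)+22 = 16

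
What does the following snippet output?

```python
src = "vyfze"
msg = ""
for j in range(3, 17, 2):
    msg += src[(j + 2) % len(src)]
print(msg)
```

vfeyzvf

j=3: add src[0]='v' → 'v'
j=5: add src[2]='f' → 'vf'
j=7: add src[4]='e' → 'vfe'
j=9: add src[1]='y' → 'vfey'
j=11: add src[3]='z' → 'vfeyz'
j=13: add src[0]='v' → 'vfeyzv'
j=15: add src[2]='f' → 'vfeyzvf'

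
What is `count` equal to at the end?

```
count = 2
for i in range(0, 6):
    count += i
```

i=0: count = 2+0 = 2
i=1: count = 2+1 = 3
i=2: count = 3+2 = 5
i=3: count = 5+3 = 8
i=4: count = 8+4 = 12
i=5: count = 12+5 = 17

17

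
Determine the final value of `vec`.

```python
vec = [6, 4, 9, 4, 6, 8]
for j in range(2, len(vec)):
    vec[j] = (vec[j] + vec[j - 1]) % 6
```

[6, 4, 1, 5, 5, 1]

j=2: vec[2] = (9+4)%6 = 1 → [6, 4, 1, 4, 6, 8]
j=3: vec[3] = (4+1)%6 = 5 → [6, 4, 1, 5, 6, 8]
j=4: vec[4] = (6+5)%6 = 5 → [6, 4, 1, 5, 5, 8]
j=5: vec[5] = (8+5)%6 = 1 → [6, 4, 1, 5, 5, 1]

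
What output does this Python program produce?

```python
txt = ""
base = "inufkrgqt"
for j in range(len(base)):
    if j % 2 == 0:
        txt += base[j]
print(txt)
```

iukgt

j=0: add 'i' → 'i'
j=1: skip
j=2: add 'u' → 'iu'
j=3: skip
j=4: add 'k' → 'iuk'
j=5: skip
j=6: add 'g' → 'iukg'
j=7: skip
j=8: add 't' → 'iukgt'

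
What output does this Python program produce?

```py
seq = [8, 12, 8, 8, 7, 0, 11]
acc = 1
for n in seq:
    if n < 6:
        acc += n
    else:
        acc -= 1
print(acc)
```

-5

n=8: not <6, acc = 1-1 = 0
n=12: not <6, acc = 0-1 = -1
n=8: not <6, acc = (-1)-1 = -2
n=8: not <6, acc = (-2)-1 = -3
n=7: not <6, acc = (-3)-1 = -4
n=0: <6, acc = (-4)+0 = -4
n=11: not <6, acc = (-4)-1 = -5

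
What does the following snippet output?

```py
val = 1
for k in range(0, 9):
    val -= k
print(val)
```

-35

k=0: val = 1-0 = 1
k=1: val = 1-1 = 0
k=2: val = 0-2 = -2
k=3: val = (-2)-3 = -5
k=4: val = (-5)-4 = -9
k=5: val = (-9)-5 = -14
k=6: val = (-14)-6 = -20
k=7: val = (-20)-7 = -27
k=8: val = (-27)-8 = -35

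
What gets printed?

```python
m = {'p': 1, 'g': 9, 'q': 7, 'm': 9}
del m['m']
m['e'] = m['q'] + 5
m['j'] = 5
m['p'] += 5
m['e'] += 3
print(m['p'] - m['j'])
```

del 'm' → {'p': 1, 'g': 9, 'q': 7}
m['e'] = m['q']+5 = 12 → {'p': 1, 'g': 9, 'q': 7, 'e': 12}
m['j'] = 5 → {'p': 1, 'g': 9, 'q': 7, 'e': 12, 'j': 5}
m['p'] = 1+5 = 6 → {'p': 6, 'g': 9, 'q': 7, 'e': 12, 'j': 5}
m['e'] = 12+3 = 15 → {'p': 6, 'g': 9, 'q': 7, 'e': 15, 'j': 5}
m['p']-m['j'] = 6-5 = 1

1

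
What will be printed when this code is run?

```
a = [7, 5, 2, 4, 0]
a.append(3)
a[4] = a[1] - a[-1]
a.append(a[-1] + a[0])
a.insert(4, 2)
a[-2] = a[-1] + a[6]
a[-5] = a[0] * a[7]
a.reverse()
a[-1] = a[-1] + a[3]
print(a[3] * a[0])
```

append 3 → [7, 5, 2, 4, 0, 3]
a[4] = a[1]-a[-1] = 5-3 = 2 → [7, 5, 2, 4, 2, 3]
append a[-1]+a[0] = 3+7 = 10 → [7, 5, 2, 4, 2, 3, 10]
insert 2 at 4 → [7, 5, 2, 4, 2, 2, 3, 10]
a[-2] = a[-1]+a[6] = 10+3 = 13 → [7, 5, 2, 4, 2, 2, 13, 10]
a[-5] = a[0]*a[7] = 7*10 = 70 → [7, 5, 2, 70, 2, 2, 13, 10]
reverse → [10, 13, 2, 2, 70, 2, 5, 7]
a[-1] = a[-1]+a[3] = 7+2 = 9 → [10, 13, 2, 2, 70, 2, 5, 9]
a[3]*a[0] = 2*10 = 20

20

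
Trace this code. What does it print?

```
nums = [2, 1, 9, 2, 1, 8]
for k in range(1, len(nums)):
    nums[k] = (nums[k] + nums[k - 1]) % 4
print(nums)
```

[2, 3, 0, 2, 3, 3]

k=1: nums[1] = (1+2)%4 = 3 → [2, 3, 9, 2, 1, 8]
k=2: nums[2] = (9+3)%4 = 0 → [2, 3, 0, 2, 1, 8]
k=3: nums[3] = (2+0)%4 = 2 → [2, 3, 0, 2, 1, 8]
k=4: nums[4] = (1+2)%4 = 3 → [2, 3, 0, 2, 3, 8]
k=5: nums[5] = (8+3)%4 = 3 → [2, 3, 0, 2, 3, 3]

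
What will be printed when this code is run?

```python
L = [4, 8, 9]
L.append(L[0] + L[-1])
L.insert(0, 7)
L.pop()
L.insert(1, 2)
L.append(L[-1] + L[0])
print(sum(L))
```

append L[0]+L[-1] = 4+9 = 13 → [4, 8, 9, 13]
insert 7 at 0 → [7, 4, 8, 9, 13]
pop() removes 13 → [7, 4, 8, 9]
insert 2 at 1 → [7, 2, 4, 8, 9]
append L[-1]+L[0] = 9+7 = 16 → [7, 2, 4, 8, 9, 16]
sum = 46

46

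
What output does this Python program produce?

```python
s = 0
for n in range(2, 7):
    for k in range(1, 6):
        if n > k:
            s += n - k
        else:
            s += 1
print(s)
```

n=2,k=1: 2>1, s = 0+1 = 1
n=2,k=2: not 2>2, s = 1+1 = 2
n=2,k=3: not 2>3, s = 2+1 = 3
n=2,k=4: not 2>4, s = 3+1 = 4
n=2,k=5: not 2>5, s = 4+1 = 5
n=3,k=1: 3>1, s = 5+2 = 7
n=3,k=2: 3>2, s = 7+1 = 8
n=3,k=3: not 3>3, s = 8+1 = 9
n=3,k=4: not 3>4, s = 9+1 = 10
n=3,k=5: not 3>5, s = 10+1 = 11
n=4,k=1: 4>1, s = 11+3 = 14
n=4,k=2: 4>2, s = 14+2 = 16
n=4,k=3: 4>3, s = 16+1 = 17
n=4,k=4: not 4>4, s = 17+1 = 18
n=4,k=5: not 4>5, s = 18+1 = 19
n=5,k=1: 5>1, s = 19+4 = 23
n=5,k=2: 5>2, s = 23+3 = 26
n=5,k=3: 5>3, s = 26+2 = 28
n=5,k=4: 5>4, s = 28+1 = 29
n=5,k=5: not 5>5, s = 29+1 = 30
n=6,k=1: 6>1, s = 30+5 = 35
n=6,k=2: 6>2, s = 35+4 = 39
n=6,k=3: 6>3, s = 39+3 = 42
n=6,k=4: 6>4, s = 42+2 = 44
n=6,k=5: 6>5, s = 44+1 = 45

45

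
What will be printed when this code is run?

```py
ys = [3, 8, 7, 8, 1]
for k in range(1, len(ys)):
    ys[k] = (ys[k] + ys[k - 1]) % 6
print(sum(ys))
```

13

k=1: ys[1] = (8+3)%6 = 5 → [3, 5, 7, 8, 1]
k=2: ys[2] = (7+5)%6 = 0 → [3, 5, 0, 8, 1]
k=3: ys[3] = (8+0)%6 = 2 → [3, 5, 0, 2, 1]
k=4: ys[4] = (1+2)%6 = 3 → [3, 5, 0, 2, 3]
sum = 13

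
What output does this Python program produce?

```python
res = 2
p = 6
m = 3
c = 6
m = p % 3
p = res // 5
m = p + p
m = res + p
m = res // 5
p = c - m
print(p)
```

6

m = 6%3 = 0
p = 2//5 = 0
m = 0+0 = 0
m = 2+0 = 2
m = 2//5 = 0
p = 6-0 = 6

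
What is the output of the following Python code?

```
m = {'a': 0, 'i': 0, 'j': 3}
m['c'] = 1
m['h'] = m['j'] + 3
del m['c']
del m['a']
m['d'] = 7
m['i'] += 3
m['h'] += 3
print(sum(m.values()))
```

22

m['c'] = 1 → {'a': 0, 'i': 0, 'j': 3, 'c': 1}
m['h'] = m['j']+3 = 6 → {'a': 0, 'i': 0, 'j': 3, 'c': 1, 'h': 6}
del 'c' → {'a': 0, 'i': 0, 'j': 3, 'h': 6}
del 'a' → {'i': 0, 'j': 3, 'h': 6}
m['d'] = 7 → {'i': 0, 'j': 3, 'h': 6, 'd': 7}
m['i'] = 0+3 = 3 → {'i': 3, 'j': 3, 'h': 6, 'd': 7}
m['h'] = 6+3 = 9 → {'i': 3, 'j': 3, 'h': 9, 'd': 7}
sum of values = 22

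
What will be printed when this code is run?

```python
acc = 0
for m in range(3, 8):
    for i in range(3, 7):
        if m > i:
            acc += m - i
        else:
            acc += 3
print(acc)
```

50

m=3,i=3: not 3>3, acc = 0+3 = 3
m=3,i=4: not 3>4, acc = 3+3 = 6
m=3,i=5: not 3>5, acc = 6+3 = 9
m=3,i=6: not 3>6, acc = 9+3 = 12
m=4,i=3: 4>3, acc = 12+1 = 13
m=4,i=4: not 4>4, acc = 13+3 = 16
m=4,i=5: not 4>5, acc = 16+3 = 19
m=4,i=6: not 4>6, acc = 19+3 = 22
m=5,i=3: 5>3, acc = 22+2 = 24
m=5,i=4: 5>4, acc = 24+1 = 25
m=5,i=5: not 5>5, acc = 25+3 = 28
m=5,i=6: not 5>6, acc = 28+3 = 31
m=6,i=3: 6>3, acc = 31+3 = 34
m=6,i=4: 6>4, acc = 34+2 = 36
m=6,i=5: 6>5, acc = 36+1 = 37
m=6,i=6: not 6>6, acc = 37+3 = 40
m=7,i=3: 7>3, acc = 40+4 = 44
m=7,i=4: 7>4, acc = 44+3 = 47
m=7,i=5: 7>5, acc = 47+2 = 49
m=7,i=6: 7>6, acc = 49+1 = 50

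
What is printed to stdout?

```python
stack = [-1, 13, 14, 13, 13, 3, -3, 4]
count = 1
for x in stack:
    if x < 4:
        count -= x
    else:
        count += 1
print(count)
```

x=-1: <4, count = 1-(-1) = 2
x=13: not <4, count = 2+1 = 3
x=14: not <4, count = 3+1 = 4
x=13: not <4, count = 4+1 = 5
x=13: not <4, count = 5+1 = 6
x=3: <4, count = 6-3 = 3
x=-3: <4, count = 3-(-3) = 6
x=4: not <4, count = 6+1 = 7

7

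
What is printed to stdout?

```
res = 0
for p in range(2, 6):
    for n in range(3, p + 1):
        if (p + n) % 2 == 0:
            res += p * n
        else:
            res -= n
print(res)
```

p=3,n=3: even sum, res = 0+9 = 9
p=4,n=3: odd sum, res = 9-3 = 6
p=4,n=4: even sum, res = 6+16 = 22
p=5,n=3: even sum, res = 22+15 = 37
p=5,n=4: odd sum, res = 37-4 = 33
p=5,n=5: even sum, res = 33+25 = 58

58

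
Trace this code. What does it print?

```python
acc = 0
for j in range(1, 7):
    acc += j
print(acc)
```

21

j=1: acc = 0+1 = 1
j=2: acc = 1+2 = 3
j=3: acc = 3+3 = 6
j=4: acc = 6+4 = 10
j=5: acc = 10+5 = 15
j=6: acc = 15+6 = 21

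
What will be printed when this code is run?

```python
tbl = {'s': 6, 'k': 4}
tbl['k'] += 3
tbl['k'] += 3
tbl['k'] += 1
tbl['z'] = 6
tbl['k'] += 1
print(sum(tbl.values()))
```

tbl['k'] = 4+3 = 7 → {'s': 6, 'k': 7}
tbl['k'] = 7+3 = 10 → {'s': 6, 'k': 10}
tbl['k'] = 10+1 = 11 → {'s': 6, 'k': 11}
tbl['z'] = 6 → {'s': 6, 'k': 11, 'z': 6}
tbl['k'] = 11+1 = 12 → {'s': 6, 'k': 12, 'z': 6}
sum of values = 24

24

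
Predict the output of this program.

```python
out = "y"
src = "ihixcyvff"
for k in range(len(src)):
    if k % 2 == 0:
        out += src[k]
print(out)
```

yiicvf

k=0: add 'i' → 'yi'
k=1: skip
k=2: add 'i' → 'yii'
k=3: skip
k=4: add 'c' → 'yiic'
k=5: skip
k=6: add 'v' → 'yiicv'
k=7: skip
k=8: add 'f' → 'yiicvf'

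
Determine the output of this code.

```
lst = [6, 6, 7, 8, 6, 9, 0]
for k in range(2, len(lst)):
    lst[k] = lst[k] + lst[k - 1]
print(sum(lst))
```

k=2: lst[2] = 7+6 = 13 → [6, 6, 13, 8, 6, 9, 0]
k=3: lst[3] = 8+13 = 21 → [6, 6, 13, 21, 6, 9, 0]
k=4: lst[4] = 6+21 = 27 → [6, 6, 13, 21, 27, 9, 0]
k=5: lst[5] = 9+27 = 36 → [6, 6, 13, 21, 27, 36, 0]
k=6: lst[6] = 0+36 = 36 → [6, 6, 13, 21, 27, 36, 36]
sum = 145

145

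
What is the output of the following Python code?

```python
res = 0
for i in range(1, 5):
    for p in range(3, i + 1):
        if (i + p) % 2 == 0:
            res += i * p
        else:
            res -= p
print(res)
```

i=3,p=3: even sum, res = 0+9 = 9
i=4,p=3: odd sum, res = 9-3 = 6
i=4,p=4: even sum, res = 6+16 = 22

22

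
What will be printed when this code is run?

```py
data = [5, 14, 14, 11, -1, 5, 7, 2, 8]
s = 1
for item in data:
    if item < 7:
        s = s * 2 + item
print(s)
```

64

item=5: <7, s = 1*2+5 = 7
item=14: not <7
item=14: not <7
item=11: not <7
item=-1: <7, s = 7*2+(-1) = 13
item=5: <7, s = 13*2+5 = 31
item=7: not <7
item=2: <7, s = 31*2+2 = 64
item=8: not <7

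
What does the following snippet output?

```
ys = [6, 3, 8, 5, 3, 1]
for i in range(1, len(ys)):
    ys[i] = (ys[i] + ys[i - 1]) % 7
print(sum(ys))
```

i=1: ys[1] = (3+6)%7 = 2 → [6, 2, 8, 5, 3, 1]
i=2: ys[2] = (8+2)%7 = 3 → [6, 2, 3, 5, 3, 1]
i=3: ys[3] = (5+3)%7 = 1 → [6, 2, 3, 1, 3, 1]
i=4: ys[4] = (3+1)%7 = 4 → [6, 2, 3, 1, 4, 1]
i=5: ys[5] = (1+4)%7 = 5 → [6, 2, 3, 1, 4, 5]
sum = 21

21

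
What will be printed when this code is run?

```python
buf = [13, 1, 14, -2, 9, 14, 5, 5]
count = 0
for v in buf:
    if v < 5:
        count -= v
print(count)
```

v=13: not <5
v=1: <5, count = 0-1 = -1
v=14: not <5
v=-2: <5, count = (-1)-(-2) = 1
v=9: not <5
v=14: not <5
v=5: not <5
v=5: not <5

1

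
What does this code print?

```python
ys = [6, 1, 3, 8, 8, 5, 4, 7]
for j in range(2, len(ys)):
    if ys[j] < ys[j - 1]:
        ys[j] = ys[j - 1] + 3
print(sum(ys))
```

68

j=2: 3>=1, unchanged → [6, 1, 3, 8, 8, 5, 4, 7]
j=3: 8>=3, unchanged → [6, 1, 3, 8, 8, 5, 4, 7]
j=4: 8>=8, unchanged → [6, 1, 3, 8, 8, 5, 4, 7]
j=5: 5<8, ys[5] = 8+3 = 11 → [6, 1, 3, 8, 8, 11, 4, 7]
j=6: 4<11, ys[6] = 11+3 = 14 → [6, 1, 3, 8, 8, 11, 14, 7]
j=7: 7<14, ys[7] = 14+3 = 17 → [6, 1, 3, 8, 8, 11, 14, 17]
sum = 68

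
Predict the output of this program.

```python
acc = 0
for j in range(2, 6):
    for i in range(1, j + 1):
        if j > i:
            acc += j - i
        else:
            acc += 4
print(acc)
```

j=2,i=1: 2>1, acc = 0+1 = 1
j=2,i=2: not 2>2, acc = 1+4 = 5
j=3,i=1: 3>1, acc = 5+2 = 7
j=3,i=2: 3>2, acc = 7+1 = 8
j=3,i=3: not 3>3, acc = 8+4 = 12
j=4,i=1: 4>1, acc = 12+3 = 15
j=4,i=2: 4>2, acc = 15+2 = 17
j=4,i=3: 4>3, acc = 17+1 = 18
j=4,i=4: not 4>4, acc = 18+4 = 22
j=5,i=1: 5>1, acc = 22+4 = 26
j=5,i=2: 5>2, acc = 26+3 = 29
j=5,i=3: 5>3, acc = 29+2 = 31
j=5,i=4: 5>4, acc = 31+1 = 32
j=5,i=5: not 5>5, acc = 32+4 = 36

36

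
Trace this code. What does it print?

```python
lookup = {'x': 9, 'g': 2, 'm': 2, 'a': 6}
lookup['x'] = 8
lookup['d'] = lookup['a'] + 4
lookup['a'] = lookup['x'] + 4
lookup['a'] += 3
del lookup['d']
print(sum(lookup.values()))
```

27

lookup['x'] = 8 → {'x': 8, 'g': 2, 'm': 2, 'a': 6}
lookup['d'] = lookup['a']+4 = 10 → {'x': 8, 'g': 2, 'm': 2, 'a': 6, 'd': 10}
lookup['a'] = lookup['x']+4 = 12 → {'x': 8, 'g': 2, 'm': 2, 'a': 12, 'd': 10}
lookup['a'] = 12+3 = 15 → {'x': 8, 'g': 2, 'm': 2, 'a': 15, 'd': 10}
del 'd' → {'x': 8, 'g': 2, 'm': 2, 'a': 15}
sum of values = 27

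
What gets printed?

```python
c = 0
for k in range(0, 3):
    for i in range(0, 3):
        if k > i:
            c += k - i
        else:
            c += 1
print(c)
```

k=0,i=0: not 0>0, c = 0+1 = 1
k=0,i=1: not 0>1, c = 1+1 = 2
k=0,i=2: not 0>2, c = 2+1 = 3
k=1,i=0: 1>0, c = 3+1 = 4
k=1,i=1: not 1>1, c = 4+1 = 5
k=1,i=2: not 1>2, c = 5+1 = 6
k=2,i=0: 2>0, c = 6+2 = 8
k=2,i=1: 2>1, c = 8+1 = 9
k=2,i=2: not 2>2, c = 9+1 = 10

10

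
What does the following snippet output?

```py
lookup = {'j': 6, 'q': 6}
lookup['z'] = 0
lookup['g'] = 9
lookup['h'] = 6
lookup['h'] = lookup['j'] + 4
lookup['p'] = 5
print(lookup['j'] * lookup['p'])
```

30

lookup['z'] = 0 → {'j': 6, 'q': 6, 'z': 0}
lookup['g'] = 9 → {'j': 6, 'q': 6, 'z': 0, 'g': 9}
lookup['h'] = 6 → {'j': 6, 'q': 6, 'z': 0, 'g': 9, 'h': 6}
lookup['h'] = lookup['j']+4 = 10 → {'j': 6, 'q': 6, 'z': 0, 'g': 9, 'h': 10}
lookup['p'] = 5 → {'j': 6, 'q': 6, 'z': 0, 'g': 9, 'h': 10, 'p': 5}
lookup['j']*lookup['p'] = 6*5 = 30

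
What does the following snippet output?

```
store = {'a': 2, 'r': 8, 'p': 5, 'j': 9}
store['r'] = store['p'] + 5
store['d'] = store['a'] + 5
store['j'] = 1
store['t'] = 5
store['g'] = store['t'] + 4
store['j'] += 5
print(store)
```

store['r'] = store['p']+5 = 10 → {'a': 2, 'r': 10, 'p': 5, 'j': 9}
store['d'] = store['a']+5 = 7 → {'a': 2, 'r': 10, 'p': 5, 'j': 9, 'd': 7}
store['j'] = 1 → {'a': 2, 'r': 10, 'p': 5, 'j': 1, 'd': 7}
store['t'] = 5 → {'a': 2, 'r': 10, 'p': 5, 'j': 1, 'd': 7, 't': 5}
store['g'] = store['t']+4 = 9 → {'a': 2, 'r': 10, 'p': 5, 'j': 1, 'd': 7, 't': 5, 'g': 9}
store['j'] = 1+5 = 6 → {'a': 2, 'r': 10, 'p': 5, 'j': 6, 'd': 7, 't': 5, 'g': 9}

{'a': 2, 'r': 10, 'p': 5, 'j': 6, 'd': 7, 't': 5, 'g': 9}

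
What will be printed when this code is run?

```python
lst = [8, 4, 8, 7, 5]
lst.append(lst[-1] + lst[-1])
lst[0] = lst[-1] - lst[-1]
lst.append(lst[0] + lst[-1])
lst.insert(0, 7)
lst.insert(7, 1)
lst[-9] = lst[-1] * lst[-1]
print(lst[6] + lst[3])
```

18

append lst[-1]+lst[-1] = 5+5 = 10 → [8, 4, 8, 7, 5, 10]
lst[0] = lst[-1]-lst[-1] = 10-10 = 0 → [0, 4, 8, 7, 5, 10]
append lst[0]+lst[-1] = 0+10 = 10 → [0, 4, 8, 7, 5, 10, 10]
insert 7 at 0 → [7, 0, 4, 8, 7, 5, 10, 10]
insert 1 at 7 → [7, 0, 4, 8, 7, 5, 10, 1, 10]
lst[-9] = lst[-1]*lst[-1] = 10*10 = 100 → [100, 0, 4, 8, 7, 5, 10, 1, 10]
lst[6]+lst[3] = 10+8 = 18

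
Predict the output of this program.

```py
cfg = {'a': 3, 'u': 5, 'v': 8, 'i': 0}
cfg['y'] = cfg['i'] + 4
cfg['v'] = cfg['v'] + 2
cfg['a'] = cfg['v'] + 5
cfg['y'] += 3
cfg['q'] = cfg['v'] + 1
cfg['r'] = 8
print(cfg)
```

cfg['y'] = cfg['i']+4 = 4 → {'a': 3, 'u': 5, 'v': 8, 'i': 0, 'y': 4}
cfg['v'] = cfg['v']+2 = 10 → {'a': 3, 'u': 5, 'v': 10, 'i': 0, 'y': 4}
cfg['a'] = cfg['v']+5 = 15 → {'a': 15, 'u': 5, 'v': 10, 'i': 0, 'y': 4}
cfg['y'] = 4+3 = 7 → {'a': 15, 'u': 5, 'v': 10, 'i': 0, 'y': 7}
cfg['q'] = cfg['v']+1 = 11 → {'a': 15, 'u': 5, 'v': 10, 'i': 0, 'y': 7, 'q': 11}
cfg['r'] = 8 → {'a': 15, 'u': 5, 'v': 10, 'i': 0, 'y': 7, 'q': 11, 'r': 8}

{'a': 15, 'u': 5, 'v': 10, 'i': 0, 'y': 7, 'q': 11, 'r': 8}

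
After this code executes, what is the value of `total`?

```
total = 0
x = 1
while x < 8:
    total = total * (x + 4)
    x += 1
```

0

x=1: total = 0*5 = 0
x=2: total = 0*6 = 0
x=3: total = 0*7 = 0
x=4: total = 0*8 = 0
x=5: total = 0*9 = 0
x=6: total = 0*10 = 0
x=7: total = 0*11 = 0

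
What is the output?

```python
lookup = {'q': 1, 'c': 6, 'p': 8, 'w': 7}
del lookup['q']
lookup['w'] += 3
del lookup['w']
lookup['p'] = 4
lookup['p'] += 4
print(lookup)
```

{'c': 6, 'p': 8}

del 'q' → {'c': 6, 'p': 8, 'w': 7}
lookup['w'] = 7+3 = 10 → {'c': 6, 'p': 8, 'w': 10}
del 'w' → {'c': 6, 'p': 8}
lookup['p'] = 4 → {'c': 6, 'p': 4}
lookup['p'] = 4+4 = 8 → {'c': 6, 'p': 8}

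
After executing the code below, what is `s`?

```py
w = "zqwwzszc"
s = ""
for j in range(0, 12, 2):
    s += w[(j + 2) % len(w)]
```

j=0: add w[2]='w' → 'w'
j=2: add w[4]='z' → 'wz'
j=4: add w[6]='z' → 'wzz'
j=6: add w[0]='z' → 'wzzz'
j=8: add w[2]='w' → 'wzzzw'
j=10: add w[4]='z' → 'wzzzwz'

'wzzzwz'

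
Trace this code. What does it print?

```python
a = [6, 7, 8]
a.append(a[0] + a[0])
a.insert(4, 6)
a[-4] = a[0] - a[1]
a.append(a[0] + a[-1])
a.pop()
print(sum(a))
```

append a[0]+a[0] = 6+6 = 12 → [6, 7, 8, 12]
insert 6 at 4 → [6, 7, 8, 12, 6]
a[-4] = a[0]-a[1] = 6-7 = -1 → [6, -1, 8, 12, 6]
append a[0]+a[-1] = 6+6 = 12 → [6, -1, 8, 12, 6, 12]
pop() removes 12 → [6, -1, 8, 12, 6]
sum = 31

31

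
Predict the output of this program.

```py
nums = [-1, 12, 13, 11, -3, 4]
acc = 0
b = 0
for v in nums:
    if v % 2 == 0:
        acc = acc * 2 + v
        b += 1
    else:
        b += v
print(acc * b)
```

616

v=-1: not even; b=-1
v=12: even, acc = 0*2+12 = 12; b=0
v=13: not even; b=13
v=11: not even; b=24
v=-3: not even; b=21
v=4: even, acc = 12*2+4 = 28; b=22
acc*b = 28*22 = 616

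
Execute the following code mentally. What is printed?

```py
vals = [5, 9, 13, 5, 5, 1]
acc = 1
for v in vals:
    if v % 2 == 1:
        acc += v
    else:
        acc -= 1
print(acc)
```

v=5: odd, acc = 1+5 = 6
v=9: odd, acc = 6+9 = 15
v=13: odd, acc = 15+13 = 28
v=5: odd, acc = 28+5 = 33
v=5: odd, acc = 33+5 = 38
v=1: odd, acc = 38+1 = 39

39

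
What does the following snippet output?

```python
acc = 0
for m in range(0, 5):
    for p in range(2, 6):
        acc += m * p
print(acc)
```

140

m=0,p=2: acc = 0+0 = 0
m=0,p=3: acc = 0+0 = 0
m=0,p=4: acc = 0+0 = 0
m=0,p=5: acc = 0+0 = 0
m=1,p=2: acc = 0+2 = 2
m=1,p=3: acc = 2+3 = 5
m=1,p=4: acc = 5+4 = 9
m=1,p=5: acc = 9+5 = 14
m=2,p=2: acc = 14+4 = 18
m=2,p=3: acc = 18+6 = 24
m=2,p=4: acc = 24+8 = 32
m=2,p=5: acc = 32+10 = 42
m=3,p=2: acc = 42+6 = 48
m=3,p=3: acc = 48+9 = 57
m=3,p=4: acc = 57+12 = 69
m=3,p=5: acc = 69+15 = 84
m=4,p=2: acc = 84+8 = 92
m=4,p=3: acc = 92+12 = 104
m=4,p=4: acc = 104+16 = 120
m=4,p=5: acc = 120+20 = 140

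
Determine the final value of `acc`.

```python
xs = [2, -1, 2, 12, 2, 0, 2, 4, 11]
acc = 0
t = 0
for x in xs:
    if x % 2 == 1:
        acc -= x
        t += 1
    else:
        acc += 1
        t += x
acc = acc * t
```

x=2: not odd, acc = 0+1 = 1; t=2
x=-1: odd, acc = 1-(-1) = 2; t=3
x=2: not odd, acc = 2+1 = 3; t=5
x=12: not odd, acc = 3+1 = 4; t=17
x=2: not odd, acc = 4+1 = 5; t=19
x=0: not odd, acc = 5+1 = 6; t=19
x=2: not odd, acc = 6+1 = 7; t=21
x=4: not odd, acc = 7+1 = 8; t=25
x=11: odd, acc = 8-11 = -3; t=26
acc*t = (-3)*26 = -78

-78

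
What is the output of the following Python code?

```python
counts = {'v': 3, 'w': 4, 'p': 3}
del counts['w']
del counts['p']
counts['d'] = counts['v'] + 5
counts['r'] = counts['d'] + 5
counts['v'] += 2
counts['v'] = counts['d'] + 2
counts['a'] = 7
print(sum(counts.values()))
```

38

del 'w' → {'v': 3, 'p': 3}
del 'p' → {'v': 3}
counts['d'] = counts['v']+5 = 8 → {'v': 3, 'd': 8}
counts['r'] = counts['d']+5 = 13 → {'v': 3, 'd': 8, 'r': 13}
counts['v'] = 3+2 = 5 → {'v': 5, 'd': 8, 'r': 13}
counts['v'] = counts['d']+2 = 10 → {'v': 10, 'd': 8, 'r': 13}
counts['a'] = 7 → {'v': 10, 'd': 8, 'r': 13, 'a': 7}
sum of values = 38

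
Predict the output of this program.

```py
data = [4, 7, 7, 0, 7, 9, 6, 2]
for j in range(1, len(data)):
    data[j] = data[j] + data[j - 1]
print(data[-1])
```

42

j=1: data[1] = 7+4 = 11 → [4, 11, 7, 0, 7, 9, 6, 2]
j=2: data[2] = 7+11 = 18 → [4, 11, 18, 0, 7, 9, 6, 2]
j=3: data[3] = 0+18 = 18 → [4, 11, 18, 18, 7, 9, 6, 2]
j=4: data[4] = 7+18 = 25 → [4, 11, 18, 18, 25, 9, 6, 2]
j=5: data[5] = 9+25 = 34 → [4, 11, 18, 18, 25, 34, 6, 2]
j=6: data[6] = 6+34 = 40 → [4, 11, 18, 18, 25, 34, 40, 2]
j=7: data[7] = 2+40 = 42 → [4, 11, 18, 18, 25, 34, 40, 42]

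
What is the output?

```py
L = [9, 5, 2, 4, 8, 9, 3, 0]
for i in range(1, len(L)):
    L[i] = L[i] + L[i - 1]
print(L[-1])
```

i=1: L[1] = 5+9 = 14 → [9, 14, 2, 4, 8, 9, 3, 0]
i=2: L[2] = 2+14 = 16 → [9, 14, 16, 4, 8, 9, 3, 0]
i=3: L[3] = 4+16 = 20 → [9, 14, 16, 20, 8, 9, 3, 0]
i=4: L[4] = 8+20 = 28 → [9, 14, 16, 20, 28, 9, 3, 0]
i=5: L[5] = 9+28 = 37 → [9, 14, 16, 20, 28, 37, 3, 0]
i=6: L[6] = 3+37 = 40 → [9, 14, 16, 20, 28, 37, 40, 0]
i=7: L[7] = 0+40 = 40 → [9, 14, 16, 20, 28, 37, 40, 40]

40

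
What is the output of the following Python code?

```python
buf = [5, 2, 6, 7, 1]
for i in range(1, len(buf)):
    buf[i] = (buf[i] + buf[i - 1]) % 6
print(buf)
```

i=1: buf[1] = (2+5)%6 = 1 → [5, 1, 6, 7, 1]
i=2: buf[2] = (6+1)%6 = 1 → [5, 1, 1, 7, 1]
i=3: buf[3] = (7+1)%6 = 2 → [5, 1, 1, 2, 1]
i=4: buf[4] = (1+2)%6 = 3 → [5, 1, 1, 2, 3]

[5, 1, 1, 2, 3]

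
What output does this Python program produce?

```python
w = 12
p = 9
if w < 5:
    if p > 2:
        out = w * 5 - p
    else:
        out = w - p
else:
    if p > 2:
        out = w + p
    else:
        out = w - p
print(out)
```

21

w=12, p=9
w < 5 is False; p > 2 is True
→ out = w + p = 21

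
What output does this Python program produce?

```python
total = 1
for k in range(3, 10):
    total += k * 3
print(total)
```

k=3: total = 1+3*3 = 10
k=4: total = 10+4*3 = 22
k=5: total = 22+5*3 = 37
k=6: total = 37+6*3 = 55
k=7: total = 55+7*3 = 76
k=8: total = 76+8*3 = 100
k=9: total = 100+9*3 = 127

127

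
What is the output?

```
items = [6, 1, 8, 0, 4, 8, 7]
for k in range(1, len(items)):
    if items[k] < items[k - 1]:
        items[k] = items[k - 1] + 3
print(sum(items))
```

k=1: 1<6, items[1] = 6+3 = 9 → [6, 9, 8, 0, 4, 8, 7]
k=2: 8<9, items[2] = 9+3 = 12 → [6, 9, 12, 0, 4, 8, 7]
k=3: 0<12, items[3] = 12+3 = 15 → [6, 9, 12, 15, 4, 8, 7]
k=4: 4<15, items[4] = 15+3 = 18 → [6, 9, 12, 15, 18, 8, 7]
k=5: 8<18, items[5] = 18+3 = 21 → [6, 9, 12, 15, 18, 21, 7]
k=6: 7<21, items[6] = 21+3 = 24 → [6, 9, 12, 15, 18, 21, 24]
sum = 105

105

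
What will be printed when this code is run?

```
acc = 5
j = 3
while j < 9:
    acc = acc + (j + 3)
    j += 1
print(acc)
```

j=3: acc = 5+6 = 11
j=4: acc = 11+7 = 18
j=5: acc = 18+8 = 26
j=6: acc = 26+9 = 35
j=7: acc = 35+10 = 45
j=8: acc = 45+11 = 56

56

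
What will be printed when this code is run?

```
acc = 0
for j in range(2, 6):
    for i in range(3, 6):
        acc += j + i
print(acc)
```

90

j=2,i=3: acc = 0+5 = 5
j=2,i=4: acc = 5+6 = 11
j=2,i=5: acc = 11+7 = 18
j=3,i=3: acc = 18+6 = 24
j=3,i=4: acc = 24+7 = 31
j=3,i=5: acc = 31+8 = 39
j=4,i=3: acc = 39+7 = 46
j=4,i=4: acc = 46+8 = 54
j=4,i=5: acc = 54+9 = 63
j=5,i=3: acc = 63+8 = 71
j=5,i=4: acc = 71+9 = 80
j=5,i=5: acc = 80+10 = 90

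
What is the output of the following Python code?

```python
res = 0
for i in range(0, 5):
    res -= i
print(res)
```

-10

i=0: res = 0-0 = 0
i=1: res = 0-1 = -1
i=2: res = (-1)-2 = -3
i=3: res = (-3)-3 = -6
i=4: res = (-6)-4 = -10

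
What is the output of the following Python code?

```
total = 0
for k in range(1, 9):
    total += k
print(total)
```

36

k=1: total = 0+1 = 1
k=2: total = 1+2 = 3
k=3: total = 3+3 = 6
k=4: total = 6+4 = 10
k=5: total = 10+5 = 15
k=6: total = 15+6 = 21
k=7: total = 21+7 = 28
k=8: total = 28+8 = 36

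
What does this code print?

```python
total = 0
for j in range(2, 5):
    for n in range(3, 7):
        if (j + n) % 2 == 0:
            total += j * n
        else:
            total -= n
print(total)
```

j=2,n=3: odd sum, total = 0-3 = -3
j=2,n=4: even sum, total = (-3)+8 = 5
j=2,n=5: odd sum, total = 5-5 = 0
j=2,n=6: even sum, total = 0+12 = 12
j=3,n=3: even sum, total = 12+9 = 21
j=3,n=4: odd sum, total = 21-4 = 17
j=3,n=5: even sum, total = 17+15 = 32
j=3,n=6: odd sum, total = 32-6 = 26
j=4,n=3: odd sum, total = 26-3 = 23
j=4,n=4: even sum, total = 23+16 = 39
j=4,n=5: odd sum, total = 39-5 = 34
j=4,n=6: even sum, total = 34+24 = 58

58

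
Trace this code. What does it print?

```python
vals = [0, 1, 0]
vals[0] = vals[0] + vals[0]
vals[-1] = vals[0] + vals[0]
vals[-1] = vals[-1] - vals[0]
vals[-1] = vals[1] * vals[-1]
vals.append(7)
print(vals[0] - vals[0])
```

vals[0] = vals[0]+vals[0] = 0+0 = 0 → [0, 1, 0]
vals[-1] = vals[0]+vals[0] = 0+0 = 0 → [0, 1, 0]
vals[-1] = vals[-1]-vals[0] = 0-0 = 0 → [0, 1, 0]
vals[-1] = vals[1]*vals[-1] = 1*0 = 0 → [0, 1, 0]
append 7 → [0, 1, 0, 7]
vals[0]-vals[0] = 0-0 = 0

0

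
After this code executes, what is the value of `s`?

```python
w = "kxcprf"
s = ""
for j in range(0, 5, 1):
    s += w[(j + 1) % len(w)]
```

'xcprf'

j=0: add w[1]='x' → 'x'
j=1: add w[2]='c' → 'xc'
j=2: add w[3]='p' → 'xcp'
j=3: add w[4]='r' → 'xcpr'
j=4: add w[5]='f' → 'xcprf'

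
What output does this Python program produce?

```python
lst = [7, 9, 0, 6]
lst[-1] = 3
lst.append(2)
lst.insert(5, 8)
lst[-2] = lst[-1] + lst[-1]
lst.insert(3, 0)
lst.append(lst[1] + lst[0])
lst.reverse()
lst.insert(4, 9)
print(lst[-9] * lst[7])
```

144

lst[-1] = 3 → [7, 9, 0, 3]
append 2 → [7, 9, 0, 3, 2]
insert 8 at 5 → [7, 9, 0, 3, 2, 8]
lst[-2] = lst[-1]+lst[-1] = 8+8 = 16 → [7, 9, 0, 3, 16, 8]
insert 0 at 3 → [7, 9, 0, 0, 3, 16, 8]
append lst[1]+lst[0] = 9+7 = 16 → [7, 9, 0, 0, 3, 16, 8, 16]
reverse → [16, 8, 16, 3, 0, 0, 9, 7]
insert 9 at 4 → [16, 8, 16, 3, 9, 0, 0, 9, 7]
lst[-9]*lst[7] = 16*9 = 144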